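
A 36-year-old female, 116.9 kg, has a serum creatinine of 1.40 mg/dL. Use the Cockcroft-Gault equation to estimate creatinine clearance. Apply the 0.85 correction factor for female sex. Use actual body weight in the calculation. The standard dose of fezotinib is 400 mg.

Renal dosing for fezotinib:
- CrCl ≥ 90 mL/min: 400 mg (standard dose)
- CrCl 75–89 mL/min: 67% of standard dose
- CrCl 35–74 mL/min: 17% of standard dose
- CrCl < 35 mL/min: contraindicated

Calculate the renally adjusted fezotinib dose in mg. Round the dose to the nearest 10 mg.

400 mg

CrCl = (140 − 36) × 116.9 / (72 × 1.4) × 0.85 = 12157.6 / 100.80 × 0.85 ≈ 102.5 mL/min
CrCl ≈ 103 mL/min → bracket ≥ 90 mL/min.
100% of 400 mg = 400 mg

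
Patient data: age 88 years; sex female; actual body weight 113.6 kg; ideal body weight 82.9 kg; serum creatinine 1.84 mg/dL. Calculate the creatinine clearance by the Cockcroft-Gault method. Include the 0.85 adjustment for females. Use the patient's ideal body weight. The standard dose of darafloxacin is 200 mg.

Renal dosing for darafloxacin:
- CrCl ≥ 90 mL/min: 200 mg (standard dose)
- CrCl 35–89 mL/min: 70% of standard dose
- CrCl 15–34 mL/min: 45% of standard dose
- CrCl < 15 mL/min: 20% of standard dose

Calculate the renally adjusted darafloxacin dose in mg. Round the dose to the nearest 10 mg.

CrCl = (140 − 88) × 82.9 / (72 × 1.84) × 0.85 = 4310.8 / 132.48 × 0.85 ≈ 27.7 mL/min
CrCl ≈ 28 mL/min → bracket 15–34 mL/min.
45% of 200 mg = 90 mg

90 mg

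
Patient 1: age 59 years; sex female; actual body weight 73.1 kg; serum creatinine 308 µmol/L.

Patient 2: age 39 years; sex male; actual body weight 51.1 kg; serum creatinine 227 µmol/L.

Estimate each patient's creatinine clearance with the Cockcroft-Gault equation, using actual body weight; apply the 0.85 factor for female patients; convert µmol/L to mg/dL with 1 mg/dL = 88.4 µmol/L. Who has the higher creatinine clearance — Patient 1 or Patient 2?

Patient 2

Patient 1: SCr = 308 / 88.4 = 3.484 mg/dL
Patient 1: CrCl = (140 − 59) × 73.1 / (72 × 3.484) × 0.85 = 5921.1 / 250.85 × 0.85 ≈ 20.1 mL/min
Patient 2: SCr = 227 / 88.4 = 2.568 mg/dL
Patient 2: CrCl = (140 − 39) × 51.1 / (72 × 2.568) = 5161.1 / 184.90 ≈ 27.9 mL/min
20.1 vs 27.9 mL/min → Patient 2 is higher.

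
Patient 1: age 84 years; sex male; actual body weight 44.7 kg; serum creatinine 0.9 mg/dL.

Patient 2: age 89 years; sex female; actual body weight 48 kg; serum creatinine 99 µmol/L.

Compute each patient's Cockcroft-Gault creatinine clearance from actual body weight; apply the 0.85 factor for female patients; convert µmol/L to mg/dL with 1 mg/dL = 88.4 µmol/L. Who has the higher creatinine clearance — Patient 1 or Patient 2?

Patient 1: CrCl = (140 − 84) × 44.7 / (72 × 0.9) = 2503.2 / 64.80 ≈ 38.6 mL/min
Patient 2: SCr = 99 / 88.4 = 1.12 mg/dL
Patient 2: CrCl = (140 − 89) × 48 / (72 × 1.12) × 0.85 = 2448.0 / 80.64 × 0.85 ≈ 25.8 mL/min
38.6 vs 25.8 mL/min → Patient 1 is higher.

Patient 1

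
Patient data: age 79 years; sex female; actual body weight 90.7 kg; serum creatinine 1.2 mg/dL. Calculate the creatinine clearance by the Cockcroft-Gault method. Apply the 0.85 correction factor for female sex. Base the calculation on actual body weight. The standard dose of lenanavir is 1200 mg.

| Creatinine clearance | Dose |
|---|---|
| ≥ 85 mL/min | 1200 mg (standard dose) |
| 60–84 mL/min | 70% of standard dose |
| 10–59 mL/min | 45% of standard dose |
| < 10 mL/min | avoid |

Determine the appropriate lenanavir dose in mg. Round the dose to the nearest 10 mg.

540 mg

CrCl = (140 − 79) × 90.7 / (72 × 1.2) × 0.85 = 5532.7 / 86.40 × 0.85 ≈ 54.4 mL/min
CrCl ≈ 54 mL/min → bracket 10–59 mL/min.
45% of 1200 mg = 540 mg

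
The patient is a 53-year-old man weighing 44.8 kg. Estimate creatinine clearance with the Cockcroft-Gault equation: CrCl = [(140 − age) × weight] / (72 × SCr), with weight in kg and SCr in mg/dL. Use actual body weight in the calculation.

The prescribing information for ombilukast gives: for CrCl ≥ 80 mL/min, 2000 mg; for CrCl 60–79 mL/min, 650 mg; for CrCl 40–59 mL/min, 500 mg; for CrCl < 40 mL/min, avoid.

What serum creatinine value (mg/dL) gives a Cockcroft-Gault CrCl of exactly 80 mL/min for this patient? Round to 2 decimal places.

0.68 mg/dL

Standard dose requires CrCl ≥ 80 mL/min.
Set (140 − 53) × 44.8 / (72 × SCr) = 80
SCr = (140 − 53) × 44.8 / (72 × 80) = 0.677 mg/dL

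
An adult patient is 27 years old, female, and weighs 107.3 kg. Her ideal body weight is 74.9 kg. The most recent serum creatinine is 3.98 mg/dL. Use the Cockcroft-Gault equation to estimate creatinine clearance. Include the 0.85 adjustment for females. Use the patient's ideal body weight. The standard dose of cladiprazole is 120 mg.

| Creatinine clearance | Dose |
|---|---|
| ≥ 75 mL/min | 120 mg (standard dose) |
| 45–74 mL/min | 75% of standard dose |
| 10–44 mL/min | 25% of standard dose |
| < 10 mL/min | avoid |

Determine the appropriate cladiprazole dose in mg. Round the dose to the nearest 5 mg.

30 mg

CrCl = (140 − 27) × 74.9 / (72 × 3.98) × 0.85 = 8463.7 / 286.56 × 0.85 ≈ 25.1 mL/min
CrCl ≈ 25 mL/min → bracket 10–44 mL/min.
25% of 120 mg = 30 mg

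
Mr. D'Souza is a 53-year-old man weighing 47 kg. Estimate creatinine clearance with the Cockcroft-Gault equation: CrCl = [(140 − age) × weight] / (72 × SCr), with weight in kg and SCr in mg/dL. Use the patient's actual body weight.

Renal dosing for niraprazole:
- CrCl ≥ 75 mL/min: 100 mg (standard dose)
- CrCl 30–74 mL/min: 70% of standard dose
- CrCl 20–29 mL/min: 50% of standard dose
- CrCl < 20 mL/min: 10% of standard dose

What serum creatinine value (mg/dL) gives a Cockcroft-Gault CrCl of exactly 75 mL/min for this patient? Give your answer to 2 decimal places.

Standard dose requires CrCl ≥ 75 mL/min.
Set (140 − 53) × 47 / (72 × SCr) = 75
SCr = (140 − 53) × 47 / (72 × 75) = 0.757 mg/dL

0.76 mg/dL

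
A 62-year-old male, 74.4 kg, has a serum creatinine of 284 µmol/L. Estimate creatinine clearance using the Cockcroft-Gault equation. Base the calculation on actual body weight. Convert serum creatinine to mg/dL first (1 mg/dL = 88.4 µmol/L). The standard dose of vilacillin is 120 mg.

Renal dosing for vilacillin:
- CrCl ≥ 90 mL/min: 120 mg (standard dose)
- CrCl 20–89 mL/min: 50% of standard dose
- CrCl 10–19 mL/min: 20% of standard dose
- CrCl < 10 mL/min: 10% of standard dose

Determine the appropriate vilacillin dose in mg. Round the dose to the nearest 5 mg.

SCr = 284 / 88.4 = 3.213 mg/dL
CrCl = (140 − 62) × 74.4 / (72 × 3.213) = 5803.2 / 231.34 ≈ 25.1 mL/min
CrCl ≈ 25 mL/min → bracket 20–89 mL/min.
50% of 120 mg = 60 mg

60 mg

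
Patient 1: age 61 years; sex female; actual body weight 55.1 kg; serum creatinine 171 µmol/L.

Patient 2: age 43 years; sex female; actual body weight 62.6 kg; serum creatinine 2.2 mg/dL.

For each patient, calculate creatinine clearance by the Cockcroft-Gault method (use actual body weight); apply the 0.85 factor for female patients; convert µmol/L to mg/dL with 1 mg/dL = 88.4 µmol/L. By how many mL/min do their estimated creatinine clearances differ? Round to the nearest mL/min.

Patient 1: SCr = 171 / 88.4 = 1.934 mg/dL
Patient 1: CrCl = (140 − 61) × 55.1 / (72 × 1.934) × 0.85 = 4352.9 / 139.25 × 0.85 ≈ 26.6 mL/min
Patient 2: CrCl = (140 − 43) × 62.6 / (72 × 2.2) × 0.85 = 6072.2 / 158.40 × 0.85 ≈ 32.6 mL/min
|26.6 − 32.6| = 6.0 mL/min

6 mL/min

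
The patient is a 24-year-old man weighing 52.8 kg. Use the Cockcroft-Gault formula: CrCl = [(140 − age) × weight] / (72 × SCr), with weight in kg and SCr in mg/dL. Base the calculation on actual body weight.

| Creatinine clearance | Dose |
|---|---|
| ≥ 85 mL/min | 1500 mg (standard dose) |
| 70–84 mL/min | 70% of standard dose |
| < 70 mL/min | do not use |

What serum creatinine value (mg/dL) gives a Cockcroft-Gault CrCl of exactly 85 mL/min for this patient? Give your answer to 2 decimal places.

Standard dose requires CrCl ≥ 85 mL/min.
Set (140 − 24) × 52.8 / (72 × SCr) = 85
SCr = (140 − 24) × 52.8 / (72 × 85) = 1.001 mg/dL

1.00 mg/dL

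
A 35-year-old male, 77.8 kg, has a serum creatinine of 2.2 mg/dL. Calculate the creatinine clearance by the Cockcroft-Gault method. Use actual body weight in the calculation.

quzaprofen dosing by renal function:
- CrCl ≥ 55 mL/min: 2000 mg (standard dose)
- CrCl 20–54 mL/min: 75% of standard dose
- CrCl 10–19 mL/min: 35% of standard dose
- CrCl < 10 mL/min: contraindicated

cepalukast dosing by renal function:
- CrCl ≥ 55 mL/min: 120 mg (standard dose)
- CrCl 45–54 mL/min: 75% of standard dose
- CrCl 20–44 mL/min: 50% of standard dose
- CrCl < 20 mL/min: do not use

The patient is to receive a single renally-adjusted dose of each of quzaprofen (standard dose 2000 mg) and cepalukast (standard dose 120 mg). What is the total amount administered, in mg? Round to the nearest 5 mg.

1590 mg

CrCl = (140 − 35) × 77.8 / (72 × 2.2) = 8169.0 / 158.40 ≈ 51.6 mL/min
CrCl ≈ 52 mL/min.
quzaprofen: 20–54 mL/min → 75% of 2000 mg = 1500 mg.
cepalukast: 45–54 mL/min → 75% of 120 mg = 90 mg.
Total = 1500 + 90 = 1590 mg.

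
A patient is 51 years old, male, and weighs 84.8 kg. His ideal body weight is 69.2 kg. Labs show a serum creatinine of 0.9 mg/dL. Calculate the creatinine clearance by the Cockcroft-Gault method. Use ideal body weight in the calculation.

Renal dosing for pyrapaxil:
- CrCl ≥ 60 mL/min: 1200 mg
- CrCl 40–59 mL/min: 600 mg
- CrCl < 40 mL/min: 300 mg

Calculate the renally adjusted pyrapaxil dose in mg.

1200 mg

CrCl = (140 − 51) × 69.2 / (72 × 0.9) = 6158.8 / 64.80 ≈ 95.0 mL/min
CrCl ≈ 95 mL/min → bracket ≥ 60 mL/min.
Dose for this bracket: 1200 mg.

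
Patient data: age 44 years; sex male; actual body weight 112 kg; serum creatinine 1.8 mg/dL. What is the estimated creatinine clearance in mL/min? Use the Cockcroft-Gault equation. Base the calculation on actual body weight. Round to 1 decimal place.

83.0 mL/min

CrCl = (140 − 44) × 112 / (72 × 1.8) = 10752.0 / 129.60 ≈ 83.0 mL/min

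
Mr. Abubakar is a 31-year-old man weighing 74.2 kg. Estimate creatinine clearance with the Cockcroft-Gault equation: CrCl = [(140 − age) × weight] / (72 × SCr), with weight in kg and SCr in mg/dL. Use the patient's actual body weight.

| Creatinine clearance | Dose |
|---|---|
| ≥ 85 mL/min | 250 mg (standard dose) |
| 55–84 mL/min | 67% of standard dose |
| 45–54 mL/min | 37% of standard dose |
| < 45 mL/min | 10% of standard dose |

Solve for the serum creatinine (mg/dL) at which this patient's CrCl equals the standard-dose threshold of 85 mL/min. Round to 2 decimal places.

Standard dose requires CrCl ≥ 85 mL/min.
Set (140 − 31) × 74.2 / (72 × SCr) = 85
SCr = (140 − 31) × 74.2 / (72 × 85) = 1.322 mg/dL

1.32 mg/dL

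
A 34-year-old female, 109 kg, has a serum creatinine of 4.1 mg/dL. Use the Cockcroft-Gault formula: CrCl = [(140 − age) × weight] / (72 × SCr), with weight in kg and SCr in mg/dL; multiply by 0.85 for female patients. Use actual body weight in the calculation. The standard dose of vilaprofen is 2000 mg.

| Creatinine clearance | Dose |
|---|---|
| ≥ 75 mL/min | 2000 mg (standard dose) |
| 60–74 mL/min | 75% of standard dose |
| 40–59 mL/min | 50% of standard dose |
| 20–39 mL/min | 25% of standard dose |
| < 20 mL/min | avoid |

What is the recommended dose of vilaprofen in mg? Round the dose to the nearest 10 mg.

CrCl = (140 − 34) × 109 / (72 × 4.1) × 0.85 = 11554.0 / 295.20 × 0.85 ≈ 33.3 mL/min
CrCl ≈ 33 mL/min → bracket 20–39 mL/min.
25% of 2000 mg = 500 mg

500 mg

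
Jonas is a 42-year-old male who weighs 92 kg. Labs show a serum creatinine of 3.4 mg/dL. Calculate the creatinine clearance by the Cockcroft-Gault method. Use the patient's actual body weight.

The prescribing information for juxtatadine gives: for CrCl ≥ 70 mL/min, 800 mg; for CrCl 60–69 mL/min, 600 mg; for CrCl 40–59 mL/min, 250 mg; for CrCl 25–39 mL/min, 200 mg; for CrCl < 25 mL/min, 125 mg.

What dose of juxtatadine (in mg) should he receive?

CrCl = (140 − 42) × 92 / (72 × 3.4) = 9016.0 / 244.80 ≈ 36.8 mL/min
CrCl ≈ 37 mL/min → bracket 25–39 mL/min.
Dose for this bracket: 200 mg.

200 mg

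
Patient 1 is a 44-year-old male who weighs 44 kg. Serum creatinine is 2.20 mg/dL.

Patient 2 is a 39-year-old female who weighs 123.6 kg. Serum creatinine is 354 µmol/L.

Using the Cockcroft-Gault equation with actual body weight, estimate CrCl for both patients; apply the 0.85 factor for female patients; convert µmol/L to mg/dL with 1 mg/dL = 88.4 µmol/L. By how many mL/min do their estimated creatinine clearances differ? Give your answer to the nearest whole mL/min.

10 mL/min

Patient 1: CrCl = (140 − 44) × 44 / (72 × 2.2) = 4224.0 / 158.40 ≈ 26.7 mL/min
Patient 2: SCr = 354 / 88.4 = 4.005 mg/dL
Patient 2: CrCl = (140 − 39) × 123.6 / (72 × 4.005) × 0.85 = 12483.6 / 288.36 × 0.85 ≈ 36.8 mL/min
|26.7 − 36.8| = 10.1 mL/min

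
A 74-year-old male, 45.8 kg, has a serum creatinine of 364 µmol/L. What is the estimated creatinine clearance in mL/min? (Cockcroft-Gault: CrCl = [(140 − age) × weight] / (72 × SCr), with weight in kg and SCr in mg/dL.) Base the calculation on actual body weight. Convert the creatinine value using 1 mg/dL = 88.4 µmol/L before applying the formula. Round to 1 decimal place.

10.2 mL/min

SCr = 364 / 88.4 = 4.118 mg/dL
CrCl = (140 − 74) × 45.8 / (72 × 4.118) = 3022.8 / 296.50 ≈ 10.2 mL/min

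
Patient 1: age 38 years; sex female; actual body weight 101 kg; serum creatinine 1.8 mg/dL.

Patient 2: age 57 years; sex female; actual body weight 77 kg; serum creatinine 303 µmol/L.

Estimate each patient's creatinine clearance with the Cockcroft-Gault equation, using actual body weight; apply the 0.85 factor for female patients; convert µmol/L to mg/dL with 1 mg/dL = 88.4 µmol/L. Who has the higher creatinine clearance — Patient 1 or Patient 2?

Patient 1

Patient 1: CrCl = (140 − 38) × 101 / (72 × 1.8) × 0.85 = 10302.0 / 129.60 × 0.85 ≈ 67.6 mL/min
Patient 2: SCr = 303 / 88.4 = 3.428 mg/dL
Patient 2: CrCl = (140 − 57) × 77 / (72 × 3.428) × 0.85 = 6391.0 / 246.82 × 0.85 ≈ 22.0 mL/min
67.6 vs 22.0 mL/min → Patient 1 is higher.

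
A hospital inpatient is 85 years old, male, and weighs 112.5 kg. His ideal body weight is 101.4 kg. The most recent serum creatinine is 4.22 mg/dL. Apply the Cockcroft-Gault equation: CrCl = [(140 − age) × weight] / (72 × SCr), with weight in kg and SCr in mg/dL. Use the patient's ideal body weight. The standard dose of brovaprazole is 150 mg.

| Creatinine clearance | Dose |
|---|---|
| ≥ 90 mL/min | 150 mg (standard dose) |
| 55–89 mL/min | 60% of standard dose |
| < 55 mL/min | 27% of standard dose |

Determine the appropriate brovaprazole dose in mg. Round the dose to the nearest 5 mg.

40 mg

CrCl = (140 − 85) × 101.4 / (72 × 4.22) = 5577.0 / 303.84 ≈ 18.4 mL/min
CrCl ≈ 18 mL/min → bracket < 55 mL/min.
27% of 150 mg = 40.5 mg → 40 mg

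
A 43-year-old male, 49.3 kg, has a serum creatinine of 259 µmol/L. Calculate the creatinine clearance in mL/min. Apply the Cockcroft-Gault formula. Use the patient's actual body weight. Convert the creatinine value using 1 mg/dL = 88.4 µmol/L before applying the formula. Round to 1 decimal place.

22.7 mL/min

SCr = 259 / 88.4 = 2.93 mg/dL
CrCl = (140 − 43) × 49.3 / (72 × 2.93) = 4782.1 / 210.96 ≈ 22.7 mL/min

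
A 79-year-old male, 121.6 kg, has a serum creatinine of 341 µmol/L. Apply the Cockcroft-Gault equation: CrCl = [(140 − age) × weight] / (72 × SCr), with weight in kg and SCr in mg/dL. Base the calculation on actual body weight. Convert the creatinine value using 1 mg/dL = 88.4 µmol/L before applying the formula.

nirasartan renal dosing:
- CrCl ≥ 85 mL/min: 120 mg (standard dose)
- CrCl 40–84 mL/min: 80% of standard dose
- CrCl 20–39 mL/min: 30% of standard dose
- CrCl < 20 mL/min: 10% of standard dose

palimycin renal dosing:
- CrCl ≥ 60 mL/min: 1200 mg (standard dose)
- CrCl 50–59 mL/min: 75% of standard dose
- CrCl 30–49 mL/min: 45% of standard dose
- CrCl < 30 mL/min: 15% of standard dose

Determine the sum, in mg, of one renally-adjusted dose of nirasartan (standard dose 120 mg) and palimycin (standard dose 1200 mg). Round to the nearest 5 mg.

SCr = 341 / 88.4 = 3.857 mg/dL
CrCl = (140 − 79) × 121.6 / (72 × 3.857) = 7417.6 / 277.70 ≈ 26.7 mL/min
CrCl ≈ 27 mL/min.
nirasartan: 20–39 mL/min → 30% of 120 mg = 36 mg.
palimycin: < 30 mL/min → 15% of 1200 mg = 180 mg.
Total = 36 + 180 = 216 mg.

215 mg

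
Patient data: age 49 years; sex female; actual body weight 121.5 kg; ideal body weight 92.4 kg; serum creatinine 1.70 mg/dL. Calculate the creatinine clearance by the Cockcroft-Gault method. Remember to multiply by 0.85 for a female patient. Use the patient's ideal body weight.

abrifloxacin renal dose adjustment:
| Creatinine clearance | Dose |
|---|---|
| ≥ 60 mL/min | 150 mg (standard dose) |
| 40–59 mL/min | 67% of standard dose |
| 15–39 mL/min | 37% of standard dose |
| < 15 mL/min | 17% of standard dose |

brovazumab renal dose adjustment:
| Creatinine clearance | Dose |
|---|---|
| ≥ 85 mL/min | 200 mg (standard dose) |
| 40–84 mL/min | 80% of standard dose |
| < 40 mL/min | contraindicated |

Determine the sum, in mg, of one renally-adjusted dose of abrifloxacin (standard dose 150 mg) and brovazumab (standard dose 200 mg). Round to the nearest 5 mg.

260 mg

CrCl = (140 − 49) × 92.4 / (72 × 1.7) × 0.85 = 8408.4 / 122.40 × 0.85 ≈ 58.4 mL/min
CrCl ≈ 58 mL/min.
abrifloxacin: 40–59 mL/min → 67% of 150 mg = 100.5 mg.
brovazumab: 40–84 mL/min → 80% of 200 mg = 160 mg.
Total = 100.5 + 160 = 260.5 mg.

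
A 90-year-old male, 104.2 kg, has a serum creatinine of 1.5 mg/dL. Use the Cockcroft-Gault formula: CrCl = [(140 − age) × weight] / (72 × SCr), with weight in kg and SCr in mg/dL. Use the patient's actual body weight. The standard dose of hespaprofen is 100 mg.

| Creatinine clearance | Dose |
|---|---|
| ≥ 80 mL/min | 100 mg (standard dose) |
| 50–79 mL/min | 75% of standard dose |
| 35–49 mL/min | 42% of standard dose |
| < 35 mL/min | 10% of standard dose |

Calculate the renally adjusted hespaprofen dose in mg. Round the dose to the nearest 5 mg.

CrCl = (140 − 90) × 104.2 / (72 × 1.5) = 5210.0 / 108.00 ≈ 48.2 mL/min
CrCl ≈ 48 mL/min → bracket 35–49 mL/min.
42% of 100 mg = 42 mg → 40 mg

40 mg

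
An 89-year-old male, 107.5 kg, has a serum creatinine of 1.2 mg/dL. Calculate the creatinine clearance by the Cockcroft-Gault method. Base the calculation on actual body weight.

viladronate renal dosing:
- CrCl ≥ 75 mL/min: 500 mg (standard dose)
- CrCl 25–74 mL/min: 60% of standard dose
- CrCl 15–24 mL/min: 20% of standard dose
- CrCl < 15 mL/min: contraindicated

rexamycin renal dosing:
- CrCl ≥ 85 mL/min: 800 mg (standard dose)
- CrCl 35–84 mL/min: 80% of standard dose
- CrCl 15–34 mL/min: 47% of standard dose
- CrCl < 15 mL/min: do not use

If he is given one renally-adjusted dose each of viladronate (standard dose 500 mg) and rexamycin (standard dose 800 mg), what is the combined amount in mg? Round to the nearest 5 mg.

940 mg

CrCl = (140 − 89) × 107.5 / (72 × 1.2) = 5482.5 / 86.40 ≈ 63.5 mL/min
CrCl ≈ 63 mL/min.
viladronate: 25–74 mL/min → 60% of 500 mg = 300 mg.
rexamycin: 35–84 mL/min → 80% of 800 mg = 640 mg.
Total = 300 + 640 = 940 mg.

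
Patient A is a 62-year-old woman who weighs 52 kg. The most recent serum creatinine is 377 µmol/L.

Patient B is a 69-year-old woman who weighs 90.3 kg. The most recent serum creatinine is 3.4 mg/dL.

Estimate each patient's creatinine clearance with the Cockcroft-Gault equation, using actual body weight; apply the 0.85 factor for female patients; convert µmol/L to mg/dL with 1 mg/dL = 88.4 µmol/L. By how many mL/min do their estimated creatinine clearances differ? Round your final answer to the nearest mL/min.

11 mL/min

Patient A: SCr = 377 / 88.4 = 4.265 mg/dL
Patient A: CrCl = (140 − 62) × 52 / (72 × 4.265) × 0.85 = 4056.0 / 307.08 × 0.85 ≈ 11.2 mL/min
Patient B: CrCl = (140 − 69) × 90.3 / (72 × 3.4) × 0.85 = 6411.3 / 244.80 × 0.85 ≈ 22.3 mL/min
|11.2 − 22.3| = 11.1 mL/min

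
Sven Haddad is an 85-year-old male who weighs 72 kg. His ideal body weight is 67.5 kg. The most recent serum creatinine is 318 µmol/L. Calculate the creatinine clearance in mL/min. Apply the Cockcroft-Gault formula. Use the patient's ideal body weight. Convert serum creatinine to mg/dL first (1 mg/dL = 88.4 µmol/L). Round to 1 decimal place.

SCr = 318 / 88.4 = 3.597 mg/dL
CrCl = (140 − 85) × 67.5 / (72 × 3.597) = 3712.5 / 258.98 ≈ 14.3 mL/min

14.3 mL/min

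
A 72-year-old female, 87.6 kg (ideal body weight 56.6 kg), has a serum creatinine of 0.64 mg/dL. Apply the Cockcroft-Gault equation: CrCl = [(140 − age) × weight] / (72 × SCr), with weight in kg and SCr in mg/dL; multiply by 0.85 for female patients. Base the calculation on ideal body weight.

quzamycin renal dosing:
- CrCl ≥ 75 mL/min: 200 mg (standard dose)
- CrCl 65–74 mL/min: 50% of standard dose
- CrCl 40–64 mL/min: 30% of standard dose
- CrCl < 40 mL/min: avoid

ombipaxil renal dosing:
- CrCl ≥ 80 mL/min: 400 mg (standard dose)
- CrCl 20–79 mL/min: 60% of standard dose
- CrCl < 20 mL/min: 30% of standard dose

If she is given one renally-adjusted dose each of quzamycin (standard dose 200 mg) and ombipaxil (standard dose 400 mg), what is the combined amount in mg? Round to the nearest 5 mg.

340 mg

CrCl = (140 − 72) × 56.6 / (72 × 0.64) × 0.85 = 3848.8 / 46.08 × 0.85 ≈ 71.0 mL/min
CrCl ≈ 71 mL/min.
quzamycin: 65–74 mL/min → 50% of 200 mg = 100 mg.
ombipaxil: 20–79 mL/min → 60% of 400 mg = 240 mg.
Total = 100 + 240 = 340 mg.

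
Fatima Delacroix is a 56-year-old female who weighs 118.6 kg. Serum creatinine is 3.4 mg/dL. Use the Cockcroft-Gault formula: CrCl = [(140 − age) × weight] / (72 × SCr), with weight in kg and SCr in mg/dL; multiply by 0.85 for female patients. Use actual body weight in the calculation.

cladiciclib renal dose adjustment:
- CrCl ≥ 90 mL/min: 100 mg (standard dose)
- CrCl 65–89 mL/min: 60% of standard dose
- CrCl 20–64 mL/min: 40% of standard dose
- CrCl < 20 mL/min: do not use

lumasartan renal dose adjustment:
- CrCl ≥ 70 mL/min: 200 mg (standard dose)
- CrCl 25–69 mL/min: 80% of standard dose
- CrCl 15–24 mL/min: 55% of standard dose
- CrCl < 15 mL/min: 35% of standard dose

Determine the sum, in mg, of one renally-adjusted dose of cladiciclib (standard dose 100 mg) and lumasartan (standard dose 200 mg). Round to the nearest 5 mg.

CrCl = (140 − 56) × 118.6 / (72 × 3.4) × 0.85 = 9962.4 / 244.80 × 0.85 ≈ 34.6 mL/min
CrCl ≈ 35 mL/min.
cladiciclib: 20–64 mL/min → 40% of 100 mg = 40 mg.
lumasartan: 25–69 mL/min → 80% of 200 mg = 160 mg.
Total = 40 + 160 = 200 mg.

200 mg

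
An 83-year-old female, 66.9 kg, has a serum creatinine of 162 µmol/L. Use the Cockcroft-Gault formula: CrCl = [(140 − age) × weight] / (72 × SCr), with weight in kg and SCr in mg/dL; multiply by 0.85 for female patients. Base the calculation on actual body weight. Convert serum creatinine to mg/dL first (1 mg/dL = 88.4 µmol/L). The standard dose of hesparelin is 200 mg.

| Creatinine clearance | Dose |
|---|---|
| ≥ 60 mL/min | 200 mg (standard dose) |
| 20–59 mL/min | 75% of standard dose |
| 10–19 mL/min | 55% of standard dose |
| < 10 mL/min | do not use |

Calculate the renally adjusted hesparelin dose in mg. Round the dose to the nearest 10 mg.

150 mg

SCr = 162 / 88.4 = 1.833 mg/dL
CrCl = (140 − 83) × 66.9 / (72 × 1.833) × 0.85 = 3813.3 / 131.98 × 0.85 ≈ 24.6 mL/min
CrCl ≈ 25 mL/min → bracket 20–59 mL/min.
75% of 200 mg = 150 mg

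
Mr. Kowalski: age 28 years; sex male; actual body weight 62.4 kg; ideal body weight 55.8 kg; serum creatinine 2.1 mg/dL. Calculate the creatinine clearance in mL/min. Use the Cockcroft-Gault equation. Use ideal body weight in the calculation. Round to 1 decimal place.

CrCl = (140 − 28) × 55.8 / (72 × 2.1) = 6249.6 / 151.20 ≈ 41.3 mL/min

41.3 mL/min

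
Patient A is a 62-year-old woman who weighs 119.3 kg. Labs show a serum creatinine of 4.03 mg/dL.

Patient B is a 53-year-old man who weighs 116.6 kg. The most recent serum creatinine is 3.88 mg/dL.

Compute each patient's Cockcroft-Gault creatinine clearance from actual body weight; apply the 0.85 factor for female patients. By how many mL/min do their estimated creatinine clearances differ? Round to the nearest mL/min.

9 mL/min

Patient A: CrCl = (140 − 62) × 119.3 / (72 × 4.03) × 0.85 = 9305.4 / 290.16 × 0.85 ≈ 27.3 mL/min
Patient B: CrCl = (140 − 53) × 116.6 / (72 × 3.88) = 10144.2 / 279.36 ≈ 36.3 mL/min
|27.3 − 36.3| = 9.0 mL/min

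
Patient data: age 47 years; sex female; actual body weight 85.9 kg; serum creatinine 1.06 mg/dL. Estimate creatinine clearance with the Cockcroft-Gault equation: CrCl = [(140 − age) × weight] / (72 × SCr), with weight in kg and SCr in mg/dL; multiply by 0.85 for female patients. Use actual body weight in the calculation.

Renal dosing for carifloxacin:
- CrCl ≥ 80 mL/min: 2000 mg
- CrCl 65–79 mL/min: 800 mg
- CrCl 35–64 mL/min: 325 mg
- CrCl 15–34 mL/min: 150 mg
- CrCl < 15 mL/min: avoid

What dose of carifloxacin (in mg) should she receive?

2000 mg

CrCl = (140 − 47) × 85.9 / (72 × 1.06) × 0.85 = 7988.7 / 76.32 × 0.85 ≈ 89.0 mL/min
CrCl ≈ 89 mL/min → bracket ≥ 80 mL/min.
Dose for this bracket: 2000 mg.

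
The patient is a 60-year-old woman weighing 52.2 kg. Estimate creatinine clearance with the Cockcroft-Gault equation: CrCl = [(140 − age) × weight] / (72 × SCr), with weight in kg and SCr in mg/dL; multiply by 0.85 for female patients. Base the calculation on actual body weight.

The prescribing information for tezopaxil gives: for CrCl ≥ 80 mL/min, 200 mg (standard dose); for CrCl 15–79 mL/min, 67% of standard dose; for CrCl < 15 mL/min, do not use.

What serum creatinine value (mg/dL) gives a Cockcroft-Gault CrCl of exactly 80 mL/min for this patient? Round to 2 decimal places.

Standard dose requires CrCl ≥ 80 mL/min.
Set (140 − 60) × 52.2 × 0.85 / (72 × SCr) = 80
SCr = (140 − 60) × 52.2 × 0.85 / (72 × 80) = 0.616 mg/dL

0.62 mg/dL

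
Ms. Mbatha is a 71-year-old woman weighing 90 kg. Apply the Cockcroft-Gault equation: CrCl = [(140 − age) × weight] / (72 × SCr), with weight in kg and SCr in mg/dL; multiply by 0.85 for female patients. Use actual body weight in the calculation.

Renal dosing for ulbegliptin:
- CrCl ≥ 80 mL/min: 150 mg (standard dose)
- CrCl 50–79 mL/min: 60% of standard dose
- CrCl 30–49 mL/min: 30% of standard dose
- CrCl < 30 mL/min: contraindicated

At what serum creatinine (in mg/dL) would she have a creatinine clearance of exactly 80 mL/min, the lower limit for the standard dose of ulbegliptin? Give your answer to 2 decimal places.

Standard dose requires CrCl ≥ 80 mL/min.
Set (140 − 71) × 90 × 0.85 / (72 × SCr) = 80
SCr = (140 − 71) × 90 × 0.85 / (72 × 80) = 0.916 mg/dL

0.92 mg/dL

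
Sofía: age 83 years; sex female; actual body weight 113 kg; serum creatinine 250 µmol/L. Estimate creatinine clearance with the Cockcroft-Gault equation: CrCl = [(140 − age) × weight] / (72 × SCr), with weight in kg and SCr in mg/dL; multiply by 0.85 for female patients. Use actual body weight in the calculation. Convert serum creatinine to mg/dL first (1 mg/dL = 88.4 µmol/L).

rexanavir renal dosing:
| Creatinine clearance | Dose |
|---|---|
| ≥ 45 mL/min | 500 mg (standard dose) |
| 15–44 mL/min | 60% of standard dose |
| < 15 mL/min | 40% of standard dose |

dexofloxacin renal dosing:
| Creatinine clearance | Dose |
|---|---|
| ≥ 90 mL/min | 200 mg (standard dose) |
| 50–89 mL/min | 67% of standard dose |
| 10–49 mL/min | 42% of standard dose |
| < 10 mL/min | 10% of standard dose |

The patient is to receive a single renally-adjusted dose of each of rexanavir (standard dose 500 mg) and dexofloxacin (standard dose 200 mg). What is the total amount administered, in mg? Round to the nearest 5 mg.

385 mg

SCr = 250 / 88.4 = 2.828 mg/dL
CrCl = (140 − 83) × 113 / (72 × 2.828) × 0.85 = 6441.0 / 203.62 × 0.85 ≈ 26.9 mL/min
CrCl ≈ 27 mL/min.
rexanavir: 15–44 mL/min → 60% of 500 mg = 300 mg.
dexofloxacin: 10–49 mL/min → 42% of 200 mg = 84 mg.
Total = 300 + 84 = 384 mg.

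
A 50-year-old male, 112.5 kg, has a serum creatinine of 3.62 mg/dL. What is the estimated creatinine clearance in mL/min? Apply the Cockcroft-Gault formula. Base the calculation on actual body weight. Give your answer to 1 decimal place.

CrCl = (140 − 50) × 112.5 / (72 × 3.62) = 10125.0 / 260.64 ≈ 38.8 mL/min

38.8 mL/min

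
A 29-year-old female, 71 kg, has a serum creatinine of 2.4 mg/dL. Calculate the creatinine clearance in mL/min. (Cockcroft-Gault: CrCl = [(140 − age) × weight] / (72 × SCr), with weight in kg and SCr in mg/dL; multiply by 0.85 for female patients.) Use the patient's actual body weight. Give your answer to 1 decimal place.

CrCl = (140 − 29) × 71 / (72 × 2.4) × 0.85 = 7881.0 / 172.80 × 0.85 ≈ 38.8 mL/min

38.8 mL/min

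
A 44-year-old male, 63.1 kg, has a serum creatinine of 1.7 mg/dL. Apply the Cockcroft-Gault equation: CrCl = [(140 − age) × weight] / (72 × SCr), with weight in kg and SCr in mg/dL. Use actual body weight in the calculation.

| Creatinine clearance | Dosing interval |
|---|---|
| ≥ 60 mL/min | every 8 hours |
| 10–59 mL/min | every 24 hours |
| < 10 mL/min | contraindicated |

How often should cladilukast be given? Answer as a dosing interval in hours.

every 24 hours

CrCl = (140 − 44) × 63.1 / (72 × 1.7) = 6057.6 / 122.40 ≈ 49.5 mL/min
CrCl ≈ 49 mL/min → bracket 10–59 mL/min → every 24 hours.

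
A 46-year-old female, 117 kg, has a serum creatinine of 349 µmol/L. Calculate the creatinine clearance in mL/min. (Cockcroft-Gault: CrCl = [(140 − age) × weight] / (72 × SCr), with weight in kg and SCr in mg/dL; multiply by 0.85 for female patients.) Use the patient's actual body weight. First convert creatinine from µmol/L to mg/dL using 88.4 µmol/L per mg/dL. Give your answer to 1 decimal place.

32.9 mL/min

SCr = 349 / 88.4 = 3.948 mg/dL
CrCl = (140 − 46) × 117 / (72 × 3.948) × 0.85 = 10998.0 / 284.26 × 0.85 ≈ 32.9 mL/min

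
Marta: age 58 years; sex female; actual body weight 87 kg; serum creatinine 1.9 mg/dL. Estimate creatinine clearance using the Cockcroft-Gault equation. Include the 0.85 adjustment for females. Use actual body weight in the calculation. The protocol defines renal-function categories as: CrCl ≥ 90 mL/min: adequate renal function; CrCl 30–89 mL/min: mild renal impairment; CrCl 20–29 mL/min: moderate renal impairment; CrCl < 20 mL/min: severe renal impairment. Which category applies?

mild renal impairment

CrCl = (140 − 58) × 87 / (72 × 1.9) × 0.85 = 7134.0 / 136.80 × 0.85 ≈ 44.3 mL/min
44 mL/min falls in the 'mild renal impairment' range.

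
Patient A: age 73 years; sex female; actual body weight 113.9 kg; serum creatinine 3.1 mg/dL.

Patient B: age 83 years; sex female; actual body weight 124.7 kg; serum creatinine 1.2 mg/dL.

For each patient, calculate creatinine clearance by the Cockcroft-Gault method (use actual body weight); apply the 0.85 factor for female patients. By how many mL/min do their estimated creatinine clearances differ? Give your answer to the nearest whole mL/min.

41 mL/min

Patient A: CrCl = (140 − 73) × 113.9 / (72 × 3.1) × 0.85 = 7631.3 / 223.20 × 0.85 ≈ 29.1 mL/min
Patient B: CrCl = (140 − 83) × 124.7 / (72 × 1.2) × 0.85 = 7107.9 / 86.40 × 0.85 ≈ 69.9 mL/min
|29.1 − 69.9| = 40.8 mL/min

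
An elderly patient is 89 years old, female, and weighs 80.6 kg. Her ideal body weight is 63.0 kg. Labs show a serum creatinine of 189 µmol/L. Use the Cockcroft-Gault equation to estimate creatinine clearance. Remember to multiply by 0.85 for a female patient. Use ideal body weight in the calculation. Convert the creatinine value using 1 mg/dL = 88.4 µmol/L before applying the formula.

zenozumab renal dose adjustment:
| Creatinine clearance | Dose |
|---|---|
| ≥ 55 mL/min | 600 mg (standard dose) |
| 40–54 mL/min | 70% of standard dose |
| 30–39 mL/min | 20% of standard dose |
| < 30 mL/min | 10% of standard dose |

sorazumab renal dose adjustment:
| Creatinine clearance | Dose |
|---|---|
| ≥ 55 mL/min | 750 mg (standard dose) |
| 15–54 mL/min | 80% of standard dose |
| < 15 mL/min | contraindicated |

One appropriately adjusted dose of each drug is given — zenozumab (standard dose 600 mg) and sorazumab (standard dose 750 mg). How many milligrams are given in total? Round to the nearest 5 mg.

SCr = 189 / 88.4 = 2.138 mg/dL
CrCl = (140 − 89) × 63 / (72 × 2.138) × 0.85 = 3213.0 / 153.94 × 0.85 ≈ 17.7 mL/min
CrCl ≈ 18 mL/min.
zenozumab: < 30 mL/min → 10% of 600 mg = 60 mg.
sorazumab: 15–54 mL/min → 80% of 750 mg = 600 mg.
Total = 60 + 600 = 660 mg.

660 mg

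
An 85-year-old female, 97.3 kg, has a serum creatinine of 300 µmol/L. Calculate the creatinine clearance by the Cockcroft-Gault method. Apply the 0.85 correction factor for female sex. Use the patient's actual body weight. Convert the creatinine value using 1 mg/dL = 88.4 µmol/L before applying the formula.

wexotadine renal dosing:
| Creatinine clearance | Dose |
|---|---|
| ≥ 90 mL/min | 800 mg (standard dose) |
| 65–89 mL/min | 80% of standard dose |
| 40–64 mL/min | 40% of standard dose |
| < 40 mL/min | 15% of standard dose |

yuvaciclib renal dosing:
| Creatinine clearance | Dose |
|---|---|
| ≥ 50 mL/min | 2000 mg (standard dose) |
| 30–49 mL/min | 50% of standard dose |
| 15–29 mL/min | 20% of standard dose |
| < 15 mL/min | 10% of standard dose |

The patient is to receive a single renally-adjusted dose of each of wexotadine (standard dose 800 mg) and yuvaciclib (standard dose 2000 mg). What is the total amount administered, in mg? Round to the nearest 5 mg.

SCr = 300 / 88.4 = 3.394 mg/dL
CrCl = (140 − 85) × 97.3 / (72 × 3.394) × 0.85 = 5351.5 / 244.37 × 0.85 ≈ 18.6 mL/min
CrCl ≈ 19 mL/min.
wexotadine: < 40 mL/min → 15% of 800 mg = 120 mg.
yuvaciclib: 15–29 mL/min → 20% of 2000 mg = 400 mg.
Total = 120 + 400 = 520 mg.

520 mg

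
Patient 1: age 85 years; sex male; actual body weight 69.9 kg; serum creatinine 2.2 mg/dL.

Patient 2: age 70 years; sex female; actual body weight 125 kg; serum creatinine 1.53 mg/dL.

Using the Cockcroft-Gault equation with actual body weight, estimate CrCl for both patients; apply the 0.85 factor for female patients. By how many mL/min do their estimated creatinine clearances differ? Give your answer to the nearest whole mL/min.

Patient 1: CrCl = (140 − 85) × 69.9 / (72 × 2.2) = 3844.5 / 158.40 ≈ 24.3 mL/min
Patient 2: CrCl = (140 − 70) × 125 / (72 × 1.53) × 0.85 = 8750.0 / 110.16 × 0.85 ≈ 67.5 mL/min
|24.3 − 67.5| = 43.2 mL/min

43 mL/min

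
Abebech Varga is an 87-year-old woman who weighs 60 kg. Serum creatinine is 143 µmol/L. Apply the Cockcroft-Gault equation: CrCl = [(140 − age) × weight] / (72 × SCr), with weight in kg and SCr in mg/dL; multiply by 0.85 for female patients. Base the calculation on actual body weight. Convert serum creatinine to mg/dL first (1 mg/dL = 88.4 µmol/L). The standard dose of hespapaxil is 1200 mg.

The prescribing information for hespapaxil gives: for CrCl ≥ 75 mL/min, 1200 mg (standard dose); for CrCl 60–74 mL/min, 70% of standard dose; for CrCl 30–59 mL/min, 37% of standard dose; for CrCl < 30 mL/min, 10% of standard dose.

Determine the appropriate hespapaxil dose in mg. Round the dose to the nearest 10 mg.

120 mg

SCr = 143 / 88.4 = 1.618 mg/dL
CrCl = (140 − 87) × 60 / (72 × 1.618) × 0.85 = 3180.0 / 116.50 × 0.85 ≈ 23.2 mL/min
CrCl ≈ 23 mL/min → bracket < 30 mL/min.
10% of 1200 mg = 120 mg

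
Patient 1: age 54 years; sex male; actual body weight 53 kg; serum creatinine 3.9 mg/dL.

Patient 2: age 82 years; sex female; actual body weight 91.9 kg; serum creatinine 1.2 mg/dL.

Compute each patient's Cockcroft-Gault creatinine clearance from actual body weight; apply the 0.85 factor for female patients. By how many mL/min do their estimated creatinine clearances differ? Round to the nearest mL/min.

36 mL/min

Patient 1: CrCl = (140 − 54) × 53 / (72 × 3.9) = 4558.0 / 280.80 ≈ 16.2 mL/min
Patient 2: CrCl = (140 − 82) × 91.9 / (72 × 1.2) × 0.85 = 5330.2 / 86.40 × 0.85 ≈ 52.4 mL/min
|16.2 − 52.4| = 36.2 mL/min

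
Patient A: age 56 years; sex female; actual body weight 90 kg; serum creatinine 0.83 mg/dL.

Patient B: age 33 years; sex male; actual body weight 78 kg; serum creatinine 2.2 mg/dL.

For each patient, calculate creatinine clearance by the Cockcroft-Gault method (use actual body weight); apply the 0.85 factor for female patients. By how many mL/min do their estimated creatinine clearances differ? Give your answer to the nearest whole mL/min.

Patient A: CrCl = (140 − 56) × 90 / (72 × 0.83) × 0.85 = 7560.0 / 59.76 × 0.85 ≈ 107.5 mL/min
Patient B: CrCl = (140 − 33) × 78 / (72 × 2.2) = 8346.0 / 158.40 ≈ 52.7 mL/min
|107.5 − 52.7| = 54.8 mL/min

55 mL/min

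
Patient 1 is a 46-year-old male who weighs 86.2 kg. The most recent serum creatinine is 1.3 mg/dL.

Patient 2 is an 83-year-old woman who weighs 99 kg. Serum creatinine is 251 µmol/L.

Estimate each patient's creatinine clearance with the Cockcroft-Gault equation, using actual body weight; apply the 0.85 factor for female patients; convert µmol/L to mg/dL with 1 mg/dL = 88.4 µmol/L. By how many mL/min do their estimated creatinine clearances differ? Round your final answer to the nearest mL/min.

Patient 1: CrCl = (140 − 46) × 86.2 / (72 × 1.3) = 8102.8 / 93.60 ≈ 86.6 mL/min
Patient 2: SCr = 251 / 88.4 = 2.839 mg/dL
Patient 2: CrCl = (140 − 83) × 99 / (72 × 2.839) × 0.85 = 5643.0 / 204.41 × 0.85 ≈ 23.5 mL/min
|86.6 − 23.5| = 63.1 mL/min

63 mL/min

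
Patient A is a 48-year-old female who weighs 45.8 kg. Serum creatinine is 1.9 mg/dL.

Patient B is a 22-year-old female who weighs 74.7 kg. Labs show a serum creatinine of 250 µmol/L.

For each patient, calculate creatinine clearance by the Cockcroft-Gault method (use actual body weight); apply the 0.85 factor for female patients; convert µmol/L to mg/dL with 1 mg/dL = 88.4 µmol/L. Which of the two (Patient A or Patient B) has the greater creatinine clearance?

Patient A: CrCl = (140 − 48) × 45.8 / (72 × 1.9) × 0.85 = 4213.6 / 136.80 × 0.85 ≈ 26.2 mL/min
Patient B: SCr = 250 / 88.4 = 2.828 mg/dL
Patient B: CrCl = (140 − 22) × 74.7 / (72 × 2.828) × 0.85 = 8814.6 / 203.62 × 0.85 ≈ 36.8 mL/min
26.2 vs 36.8 mL/min → Patient B is higher.

Patient B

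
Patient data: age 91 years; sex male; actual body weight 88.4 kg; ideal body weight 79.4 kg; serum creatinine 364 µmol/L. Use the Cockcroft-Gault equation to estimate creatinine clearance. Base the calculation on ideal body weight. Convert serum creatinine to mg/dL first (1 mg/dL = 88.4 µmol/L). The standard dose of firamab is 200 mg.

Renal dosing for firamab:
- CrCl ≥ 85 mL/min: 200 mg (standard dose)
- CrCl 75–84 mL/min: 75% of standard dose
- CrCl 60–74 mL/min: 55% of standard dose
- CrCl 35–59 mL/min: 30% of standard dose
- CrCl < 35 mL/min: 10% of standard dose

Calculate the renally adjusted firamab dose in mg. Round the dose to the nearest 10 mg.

20 mg

SCr = 364 / 88.4 = 4.118 mg/dL
CrCl = (140 − 91) × 79.4 / (72 × 4.118) = 3890.6 / 296.50 ≈ 13.1 mL/min
CrCl ≈ 13 mL/min → bracket < 35 mL/min.
10% of 200 mg = 20 mg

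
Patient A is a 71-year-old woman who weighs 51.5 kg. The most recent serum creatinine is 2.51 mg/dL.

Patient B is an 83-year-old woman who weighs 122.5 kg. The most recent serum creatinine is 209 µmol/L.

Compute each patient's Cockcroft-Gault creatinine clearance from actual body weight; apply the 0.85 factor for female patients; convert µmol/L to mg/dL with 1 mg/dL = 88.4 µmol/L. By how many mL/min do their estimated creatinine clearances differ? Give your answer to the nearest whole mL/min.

18 mL/min

Patient A: CrCl = (140 − 71) × 51.5 / (72 × 2.51) × 0.85 = 3553.5 / 180.72 × 0.85 ≈ 16.7 mL/min
Patient B: SCr = 209 / 88.4 = 2.364 mg/dL
Patient B: CrCl = (140 − 83) × 122.5 / (72 × 2.364) × 0.85 = 6982.5 / 170.21 × 0.85 ≈ 34.9 mL/min
|16.7 − 34.9| = 18.2 mL/min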